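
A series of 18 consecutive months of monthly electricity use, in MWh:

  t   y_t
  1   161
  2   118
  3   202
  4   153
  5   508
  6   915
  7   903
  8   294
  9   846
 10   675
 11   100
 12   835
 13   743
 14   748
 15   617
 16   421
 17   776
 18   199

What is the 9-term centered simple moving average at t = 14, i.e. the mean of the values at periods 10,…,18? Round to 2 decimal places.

568.22

Sum of periods 10–18: 675 + 100 + 835 + 743 + 748 + 617 + 421 + 776 + 199 = 5114
Divide by 9: 5114 / 9 = 568.22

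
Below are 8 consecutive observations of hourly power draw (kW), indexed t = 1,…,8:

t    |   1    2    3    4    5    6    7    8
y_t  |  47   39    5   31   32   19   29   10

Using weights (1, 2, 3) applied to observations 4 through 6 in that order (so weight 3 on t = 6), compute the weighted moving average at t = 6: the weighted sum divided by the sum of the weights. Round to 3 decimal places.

25.333

Weighted sum: 1·31 + 2·32 + 3·19 = 31 + 64 + 57 = 152
Weight total: 1 + 2 + 3 = 6
WMA = 152 / 6 = 25.333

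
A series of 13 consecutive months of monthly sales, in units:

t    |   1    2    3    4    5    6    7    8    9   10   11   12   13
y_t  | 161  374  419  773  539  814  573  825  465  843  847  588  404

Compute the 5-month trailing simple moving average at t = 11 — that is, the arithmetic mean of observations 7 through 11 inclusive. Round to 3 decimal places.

710.600

Sum of periods 7–11: 573 + 825 + 465 + 843 + 847 = 3553
Divide by 5: 3553 / 5 = 710.600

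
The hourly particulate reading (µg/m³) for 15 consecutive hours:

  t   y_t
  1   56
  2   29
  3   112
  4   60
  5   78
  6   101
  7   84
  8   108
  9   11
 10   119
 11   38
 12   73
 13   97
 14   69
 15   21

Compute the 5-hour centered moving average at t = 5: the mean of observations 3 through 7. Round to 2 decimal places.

87.00

Sum of periods 3–7: 112 + 60 + 78 + 101 + 84 = 435
Divide by 5: 435 / 5 = 87.00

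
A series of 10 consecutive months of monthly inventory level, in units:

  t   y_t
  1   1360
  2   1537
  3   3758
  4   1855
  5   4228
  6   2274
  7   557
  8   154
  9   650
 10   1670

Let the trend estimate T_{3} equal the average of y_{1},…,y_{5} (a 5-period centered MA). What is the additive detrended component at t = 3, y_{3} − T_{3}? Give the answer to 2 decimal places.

1210.40

Trend T_3 = (1360 + 1537 + 3758 + 1855 + 4228) / 5 = 12738/5 = 2547.6000
Detrended value: 3758 − 2547.6000 = 1210.40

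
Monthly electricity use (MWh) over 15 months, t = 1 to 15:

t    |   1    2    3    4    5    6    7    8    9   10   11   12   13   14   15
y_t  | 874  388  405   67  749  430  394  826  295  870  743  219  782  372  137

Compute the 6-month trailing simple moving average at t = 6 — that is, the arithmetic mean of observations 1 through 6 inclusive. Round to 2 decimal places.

Sum of periods 1–6: 874 + 388 + 405 + 67 + 749 + 430 = 2913
Divide by 6: 2913 / 6 = 485.50

485.50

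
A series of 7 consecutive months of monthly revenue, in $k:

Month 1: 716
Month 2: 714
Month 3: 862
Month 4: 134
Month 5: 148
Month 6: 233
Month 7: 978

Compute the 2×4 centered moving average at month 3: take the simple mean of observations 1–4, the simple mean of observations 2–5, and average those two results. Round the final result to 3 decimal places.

Sum over 1–4: 716 + 714 + 862 + 134 = 2426
Sum over 2–5: 714 + 862 + 134 + 148 = 1858
CMA at t=3 = (2426 + 1858) / (2·4) = 4284 / 8 = 535.500

535.500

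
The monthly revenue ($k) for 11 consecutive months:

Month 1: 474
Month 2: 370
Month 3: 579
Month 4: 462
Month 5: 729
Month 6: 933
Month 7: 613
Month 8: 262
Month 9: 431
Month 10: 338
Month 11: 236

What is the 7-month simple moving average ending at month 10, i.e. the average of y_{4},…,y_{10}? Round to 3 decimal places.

538.286

Sum of periods 4–10: 462 + 729 + 933 + 613 + 262 + 431 + 338 = 3768
Divide by 7: 3768 / 7 = 538.286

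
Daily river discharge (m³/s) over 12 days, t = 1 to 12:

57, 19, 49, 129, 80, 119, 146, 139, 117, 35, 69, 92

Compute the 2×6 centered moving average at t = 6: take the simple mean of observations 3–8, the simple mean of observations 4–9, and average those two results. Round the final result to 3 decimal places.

116.000

Sum over 3–8: 49 + 129 + 80 + 119 + 146 + 139 = 662
Sum over 4–9: 129 + 80 + 119 + 146 + 139 + 117 = 730
CMA at t=6 = (662 + 730) / (2·6) = 1392 / 12 = 116.000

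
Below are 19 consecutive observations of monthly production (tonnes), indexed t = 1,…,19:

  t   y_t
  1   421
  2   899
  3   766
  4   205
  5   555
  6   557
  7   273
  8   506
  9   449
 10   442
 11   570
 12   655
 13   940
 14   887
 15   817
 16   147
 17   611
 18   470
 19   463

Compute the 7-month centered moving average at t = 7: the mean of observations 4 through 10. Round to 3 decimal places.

426.714

Sum of periods 4–10: 205 + 555 + 557 + 273 + 506 + 449 + 442 = 2987
Divide by 7: 2987 / 7 = 426.714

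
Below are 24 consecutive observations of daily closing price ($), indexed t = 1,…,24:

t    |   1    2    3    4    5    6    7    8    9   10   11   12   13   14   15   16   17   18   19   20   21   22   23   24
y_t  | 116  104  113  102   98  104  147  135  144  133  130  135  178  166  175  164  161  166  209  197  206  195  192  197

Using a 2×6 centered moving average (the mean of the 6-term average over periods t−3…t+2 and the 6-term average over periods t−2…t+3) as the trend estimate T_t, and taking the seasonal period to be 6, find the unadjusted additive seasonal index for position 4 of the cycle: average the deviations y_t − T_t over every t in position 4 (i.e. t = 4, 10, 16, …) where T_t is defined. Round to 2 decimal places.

-6.86

Season position 4 occurs at t = 4, 10, 16 (where T_t is defined).
t=4: T_4 = 108.7500; y_4 − T_4 = 102 − 108.7500 = -6.7500
t=10: T_10 = 139.9167; y_10 − T_10 = 133 − 139.9167 = -6.9167
t=16: T_16 = 170.9167; y_16 − T_16 = 164 − 170.9167 = -6.9167
Mean deviation: (-6.7500 + -6.9167 + -6.9167) / 3 = -6.86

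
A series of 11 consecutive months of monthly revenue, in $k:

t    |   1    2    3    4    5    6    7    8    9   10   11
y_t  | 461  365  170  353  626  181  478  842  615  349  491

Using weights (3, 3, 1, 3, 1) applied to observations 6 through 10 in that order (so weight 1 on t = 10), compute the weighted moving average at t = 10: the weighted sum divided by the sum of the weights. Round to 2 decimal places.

Weighted sum: 3·181 + 3·478 + 1·842 + 3·615 + 1·349 = 543 + 1434 + 842 + 1845 + 349 = 5013
Weight total: 3 + 3 + 1 + 3 + 1 = 11
WMA = 5013 / 11 = 455.73

455.73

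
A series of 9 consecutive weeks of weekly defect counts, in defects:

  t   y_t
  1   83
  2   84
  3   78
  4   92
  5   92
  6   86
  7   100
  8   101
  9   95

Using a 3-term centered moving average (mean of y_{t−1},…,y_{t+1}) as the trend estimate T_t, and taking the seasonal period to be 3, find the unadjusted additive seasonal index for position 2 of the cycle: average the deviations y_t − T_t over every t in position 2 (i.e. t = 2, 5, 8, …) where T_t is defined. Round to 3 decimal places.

2.222

Season position 2 occurs at t = 2, 5, 8 (where T_t is defined).
t=2: T_2 = 81.66667; y_2 − T_2 = 84 − 81.66667 = 2.33333
t=5: T_5 = 90.00000; y_5 − T_5 = 92 − 90.00000 = 2.00000
t=8: T_8 = 98.66667; y_8 − T_8 = 101 − 98.66667 = 2.33333
Mean deviation: (2.33333 + 2.00000 + 2.33333) / 3 = 2.222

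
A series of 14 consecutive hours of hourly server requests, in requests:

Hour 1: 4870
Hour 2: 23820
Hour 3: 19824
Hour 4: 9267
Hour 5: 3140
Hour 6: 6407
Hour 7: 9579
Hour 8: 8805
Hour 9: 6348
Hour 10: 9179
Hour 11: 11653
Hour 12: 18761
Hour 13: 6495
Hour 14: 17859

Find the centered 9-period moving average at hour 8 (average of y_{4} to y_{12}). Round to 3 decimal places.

9237.667

Sum of periods 4–12: 9267 + 3140 + 6407 + 9579 + 8805 + 6348 + 9179 + 11653 + 18761 = 83139
Divide by 9: 83139 / 9 = 9237.667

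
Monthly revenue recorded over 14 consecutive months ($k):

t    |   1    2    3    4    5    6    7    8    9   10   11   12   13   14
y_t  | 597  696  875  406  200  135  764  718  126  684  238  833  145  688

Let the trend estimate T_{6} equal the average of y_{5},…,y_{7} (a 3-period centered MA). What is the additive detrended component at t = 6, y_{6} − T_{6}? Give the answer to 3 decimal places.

Trend T_6 = (200 + 135 + 764) / 3 = 1099/3 = 366.33333
Detrended value: 135 − 366.33333 = -231.333

-231.333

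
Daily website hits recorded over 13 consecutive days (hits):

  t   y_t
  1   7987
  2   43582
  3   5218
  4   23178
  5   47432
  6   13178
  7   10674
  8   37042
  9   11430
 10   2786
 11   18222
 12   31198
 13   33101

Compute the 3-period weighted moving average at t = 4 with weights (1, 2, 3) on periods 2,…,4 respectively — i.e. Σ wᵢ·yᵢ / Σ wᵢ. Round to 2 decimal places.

Weighted sum: 1·43582 + 2·5218 + 3·23178 = 43582 + 10436 + 69534 = 123552
Weight total: 1 + 2 + 3 = 6
WMA = 123552 / 6 = 20592.00

20592.00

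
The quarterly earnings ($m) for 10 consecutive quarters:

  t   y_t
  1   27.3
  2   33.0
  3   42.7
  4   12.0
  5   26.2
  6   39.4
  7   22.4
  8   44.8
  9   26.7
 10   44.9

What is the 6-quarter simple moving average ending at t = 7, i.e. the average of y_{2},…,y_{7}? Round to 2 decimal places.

29.28

Sum of periods 2–7: 33.0 + 42.7 + 12.0 + 26.2 + 39.4 + 22.4 = 175.7
Divide by 6: 175.7 / 6 = 29.28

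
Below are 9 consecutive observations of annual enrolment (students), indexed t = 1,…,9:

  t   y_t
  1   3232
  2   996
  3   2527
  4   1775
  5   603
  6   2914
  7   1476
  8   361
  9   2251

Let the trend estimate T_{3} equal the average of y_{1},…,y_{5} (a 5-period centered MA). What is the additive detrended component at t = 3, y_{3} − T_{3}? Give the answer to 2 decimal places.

700.40

Trend T_3 = (3232 + 996 + 2527 + 1775 + 603) / 5 = 9133/5 = 1826.6000
Detrended value: 2527 − 1826.6000 = 700.40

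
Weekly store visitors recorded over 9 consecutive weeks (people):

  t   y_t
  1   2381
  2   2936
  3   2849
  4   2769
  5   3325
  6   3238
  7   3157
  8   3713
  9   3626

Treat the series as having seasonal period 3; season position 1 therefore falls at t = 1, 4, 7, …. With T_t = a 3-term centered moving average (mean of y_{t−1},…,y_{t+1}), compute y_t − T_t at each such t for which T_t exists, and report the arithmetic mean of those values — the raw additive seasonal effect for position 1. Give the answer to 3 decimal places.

-212.167

Season position 1 occurs at t = 4, 7 (where T_t is defined).
t=4: T_4 = 2981.00000; y_4 − T_4 = 2769 − 2981.00000 = -212.00000
t=7: T_7 = 3369.33333; y_7 − T_7 = 3157 − 3369.33333 = -212.33333
Mean deviation: (-212.00000 + -212.33333) / 2 = -212.167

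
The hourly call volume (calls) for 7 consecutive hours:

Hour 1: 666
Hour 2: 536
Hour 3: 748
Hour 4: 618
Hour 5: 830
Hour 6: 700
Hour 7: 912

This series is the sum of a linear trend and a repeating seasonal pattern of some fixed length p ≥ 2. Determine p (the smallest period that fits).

First differences y_{t+1} − y_t: -130, 212, -130, 212, -130, 212, …
The difference pattern repeats every 2 terms and not for any smaller step, so p = 2.

2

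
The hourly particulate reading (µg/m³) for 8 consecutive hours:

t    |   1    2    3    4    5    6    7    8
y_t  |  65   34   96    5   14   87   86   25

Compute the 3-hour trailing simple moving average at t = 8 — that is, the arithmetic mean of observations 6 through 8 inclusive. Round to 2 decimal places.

Sum of periods 6–8: 87 + 86 + 25 = 198
Divide by 3: 198 / 3 = 66.00

66.00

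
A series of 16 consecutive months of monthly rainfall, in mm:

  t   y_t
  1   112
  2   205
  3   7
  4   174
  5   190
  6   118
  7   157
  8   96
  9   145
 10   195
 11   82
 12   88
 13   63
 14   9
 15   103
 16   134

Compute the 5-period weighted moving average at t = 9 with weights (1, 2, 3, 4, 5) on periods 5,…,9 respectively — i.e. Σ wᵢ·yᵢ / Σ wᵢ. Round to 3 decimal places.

133.733

Weighted sum: 1·190 + 2·118 + 3·157 + 4·96 + 5·145 = 190 + 236 + 471 + 384 + 725 = 2006
Weight total: 1 + 2 + 3 + 4 + 5 = 15
WMA = 2006 / 15 = 133.733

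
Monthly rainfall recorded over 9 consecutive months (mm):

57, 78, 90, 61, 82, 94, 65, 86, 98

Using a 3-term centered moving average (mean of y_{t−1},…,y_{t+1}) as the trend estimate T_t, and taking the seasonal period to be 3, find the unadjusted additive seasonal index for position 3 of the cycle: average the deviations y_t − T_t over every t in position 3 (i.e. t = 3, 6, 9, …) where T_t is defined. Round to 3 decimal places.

Season position 3 occurs at t = 3, 6 (where T_t is defined).
t=3: T_3 = 76.33333; y_3 − T_3 = 90 − 76.33333 = 13.66667
t=6: T_6 = 80.33333; y_6 − T_6 = 94 − 80.33333 = 13.66667
Mean deviation: (13.66667 + 13.66667) / 2 = 13.667

13.667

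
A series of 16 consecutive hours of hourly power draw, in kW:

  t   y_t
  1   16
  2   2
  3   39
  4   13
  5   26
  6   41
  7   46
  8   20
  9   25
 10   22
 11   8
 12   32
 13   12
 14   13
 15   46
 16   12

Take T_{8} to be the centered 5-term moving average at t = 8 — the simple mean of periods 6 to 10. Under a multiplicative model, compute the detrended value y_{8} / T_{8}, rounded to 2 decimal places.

0.65

Trend T_8 = (41 + 46 + 20 + 25 + 22) / 5 = 154/5 = 30.8000
Ratio to trend: 20 / 30.8000 = 0.65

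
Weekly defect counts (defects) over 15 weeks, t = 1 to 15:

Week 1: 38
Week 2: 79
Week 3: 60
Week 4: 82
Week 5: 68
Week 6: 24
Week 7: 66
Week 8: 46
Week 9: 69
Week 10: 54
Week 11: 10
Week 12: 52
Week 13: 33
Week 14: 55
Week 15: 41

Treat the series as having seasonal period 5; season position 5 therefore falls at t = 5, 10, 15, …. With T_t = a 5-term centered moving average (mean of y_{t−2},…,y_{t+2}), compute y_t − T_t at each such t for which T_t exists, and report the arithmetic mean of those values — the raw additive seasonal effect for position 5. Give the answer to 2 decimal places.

Season position 5 occurs at t = 5, 10 (where T_t is defined).
t=5: T_5 = 60.0000; y_5 − T_5 = 68 − 60.0000 = 8.0000
t=10: T_10 = 46.2000; y_10 − T_10 = 54 − 46.2000 = 7.8000
Mean deviation: (8.0000 + 7.8000) / 2 = 7.90

7.90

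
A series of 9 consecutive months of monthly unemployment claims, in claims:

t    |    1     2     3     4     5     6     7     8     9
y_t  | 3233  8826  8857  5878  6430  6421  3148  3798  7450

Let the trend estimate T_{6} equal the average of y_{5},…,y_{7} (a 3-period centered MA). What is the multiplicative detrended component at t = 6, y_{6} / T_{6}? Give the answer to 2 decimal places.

1.20

Trend T_6 = (6430 + 6421 + 3148) / 3 = 15999/3 = 5333.0000
Ratio to trend: 6421 / 5333.0000 = 1.20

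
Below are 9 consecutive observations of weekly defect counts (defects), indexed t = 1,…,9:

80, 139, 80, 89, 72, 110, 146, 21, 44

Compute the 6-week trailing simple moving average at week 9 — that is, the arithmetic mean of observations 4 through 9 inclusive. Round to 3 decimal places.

80.333

Sum of periods 4–9: 89 + 72 + 110 + 146 + 21 + 44 = 482
Divide by 6: 482 / 6 = 80.333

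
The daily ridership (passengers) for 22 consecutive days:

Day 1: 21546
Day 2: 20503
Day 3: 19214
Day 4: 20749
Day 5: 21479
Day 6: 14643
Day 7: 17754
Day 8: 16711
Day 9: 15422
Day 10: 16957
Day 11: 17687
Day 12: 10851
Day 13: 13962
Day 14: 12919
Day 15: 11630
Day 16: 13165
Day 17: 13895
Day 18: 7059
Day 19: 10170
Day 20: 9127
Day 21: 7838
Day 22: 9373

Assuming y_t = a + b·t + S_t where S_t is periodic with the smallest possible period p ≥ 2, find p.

6

First differences y_{t+1} − y_t: -1043, -1289, 1535, 730, -6836, 3111, -1043, -1289, 1535, 730, -6836, 3111, -1043, -1289, …
The difference pattern repeats every 6 terms and not for any smaller step, so p = 6.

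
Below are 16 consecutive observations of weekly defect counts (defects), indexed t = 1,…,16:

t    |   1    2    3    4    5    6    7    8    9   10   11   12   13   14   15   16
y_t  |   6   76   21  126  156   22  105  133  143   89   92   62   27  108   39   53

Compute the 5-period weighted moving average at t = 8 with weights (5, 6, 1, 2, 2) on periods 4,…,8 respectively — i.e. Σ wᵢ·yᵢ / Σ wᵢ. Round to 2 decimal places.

Weighted sum: 5·126 + 6·156 + 1·22 + 2·105 + 2·133 = 630 + 936 + 22 + 210 + 266 = 2064
Weight total: 5 + 6 + 1 + 2 + 2 = 16
WMA = 2064 / 16 = 129.00

129.00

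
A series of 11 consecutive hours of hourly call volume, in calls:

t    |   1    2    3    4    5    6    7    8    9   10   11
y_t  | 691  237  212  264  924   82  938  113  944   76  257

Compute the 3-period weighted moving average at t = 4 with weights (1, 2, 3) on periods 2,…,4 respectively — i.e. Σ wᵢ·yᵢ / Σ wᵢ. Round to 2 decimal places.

Weighted sum: 1·237 + 2·212 + 3·264 = 237 + 424 + 792 = 1453
Weight total: 1 + 2 + 3 = 6
WMA = 1453 / 6 = 242.17

242.17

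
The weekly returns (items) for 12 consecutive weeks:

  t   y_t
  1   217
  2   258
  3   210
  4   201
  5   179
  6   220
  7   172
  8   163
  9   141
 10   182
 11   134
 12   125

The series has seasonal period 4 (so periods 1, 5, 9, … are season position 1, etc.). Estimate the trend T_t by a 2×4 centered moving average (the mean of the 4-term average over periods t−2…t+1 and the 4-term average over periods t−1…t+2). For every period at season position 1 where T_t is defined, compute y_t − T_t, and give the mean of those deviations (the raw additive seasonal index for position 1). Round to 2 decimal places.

Season position 1 occurs at t = 5, 9 (where T_t is defined).
t=5: T_5 = 197.7500; y_5 − T_5 = 179 − 197.7500 = -18.7500
t=9: T_9 = 159.7500; y_9 − T_9 = 141 − 159.7500 = -18.7500
Mean deviation: (-18.7500 + -18.7500) / 2 = -18.75

-18.75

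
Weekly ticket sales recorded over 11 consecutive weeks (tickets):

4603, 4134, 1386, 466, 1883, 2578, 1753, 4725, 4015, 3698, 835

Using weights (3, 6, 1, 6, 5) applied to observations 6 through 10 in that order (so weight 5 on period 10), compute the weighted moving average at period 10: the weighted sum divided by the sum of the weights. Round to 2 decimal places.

3121.76

Weighted sum: 3·2578 + 6·1753 + 1·4725 + 6·4015 + 5·3698 = 7734 + 10518 + 4725 + 24090 + 18490 = 65557
Weight total: 3 + 6 + 1 + 6 + 5 = 21
WMA = 65557 / 21 = 3121.76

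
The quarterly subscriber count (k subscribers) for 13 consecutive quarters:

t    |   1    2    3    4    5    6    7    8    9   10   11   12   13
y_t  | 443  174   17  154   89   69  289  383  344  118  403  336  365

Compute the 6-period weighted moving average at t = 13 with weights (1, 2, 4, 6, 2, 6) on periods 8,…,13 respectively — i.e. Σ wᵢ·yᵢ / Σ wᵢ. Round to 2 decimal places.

Weighted sum: 1·383 + 2·344 + 4·118 + 6·403 + 2·336 + 6·365 = 383 + 688 + 472 + 2418 + 672 + 2190 = 6823
Weight total: 1 + 2 + 4 + 6 + 2 + 6 = 21
WMA = 6823 / 21 = 324.90

324.90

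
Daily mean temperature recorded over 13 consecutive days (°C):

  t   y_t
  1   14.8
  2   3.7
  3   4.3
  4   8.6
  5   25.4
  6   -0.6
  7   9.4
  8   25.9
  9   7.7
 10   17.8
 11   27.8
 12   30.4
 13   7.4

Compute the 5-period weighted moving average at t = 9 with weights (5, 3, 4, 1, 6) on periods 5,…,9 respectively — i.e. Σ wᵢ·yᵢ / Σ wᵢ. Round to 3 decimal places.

Weighted sum: 5·25.4 + 3·-0.6 + 4·9.4 + 1·25.9 + 6·7.7 = 127.0 + -1.8 + 37.6 + 25.9 + 46.2 = 234.9
Weight total: 5 + 3 + 4 + 1 + 6 = 19
WMA = 234.9 / 19 = 12.363

12.363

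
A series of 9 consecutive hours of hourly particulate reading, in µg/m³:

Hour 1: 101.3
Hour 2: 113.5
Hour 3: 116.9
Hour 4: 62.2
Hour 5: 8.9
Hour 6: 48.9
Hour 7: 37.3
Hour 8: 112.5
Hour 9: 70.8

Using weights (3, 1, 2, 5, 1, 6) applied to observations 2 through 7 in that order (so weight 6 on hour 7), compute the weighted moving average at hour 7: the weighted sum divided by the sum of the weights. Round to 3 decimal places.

49.944

Weighted sum: 3·113.5 + 1·116.9 + 2·62.2 + 5·8.9 + 1·48.9 + 6·37.3 = 340.5 + 116.9 + 124.4 + 44.5 + 48.9 + 223.8 = 899.0
Weight total: 3 + 1 + 2 + 5 + 1 + 6 = 18
WMA = 899.0 / 18 = 49.944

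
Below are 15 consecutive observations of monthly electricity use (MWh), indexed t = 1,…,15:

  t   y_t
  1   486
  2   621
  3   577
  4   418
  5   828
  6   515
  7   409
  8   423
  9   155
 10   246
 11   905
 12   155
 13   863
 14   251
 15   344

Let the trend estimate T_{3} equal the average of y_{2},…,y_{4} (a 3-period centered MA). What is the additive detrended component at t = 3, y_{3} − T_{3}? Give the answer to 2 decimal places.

38.33

Trend T_3 = (621 + 577 + 418) / 3 = 1616/3 = 538.6667
Detrended value: 577 − 538.6667 = 38.33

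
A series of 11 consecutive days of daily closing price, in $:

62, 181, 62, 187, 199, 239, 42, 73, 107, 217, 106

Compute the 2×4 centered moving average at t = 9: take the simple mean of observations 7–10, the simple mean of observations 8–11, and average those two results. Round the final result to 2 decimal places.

117.75

Sum over 7–10: 42 + 73 + 107 + 217 = 439
Sum over 8–11: 73 + 107 + 217 + 106 = 503
CMA at t=9 = (439 + 503) / (2·4) = 942 / 8 = 117.75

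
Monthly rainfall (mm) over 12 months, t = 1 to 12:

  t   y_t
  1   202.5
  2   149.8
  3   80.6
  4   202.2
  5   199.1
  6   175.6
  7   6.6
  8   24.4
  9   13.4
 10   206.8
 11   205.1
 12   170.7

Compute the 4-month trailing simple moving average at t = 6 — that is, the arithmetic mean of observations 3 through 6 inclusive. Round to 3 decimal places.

Sum of periods 3–6: 80.6 + 202.2 + 199.1 + 175.6 = 657.5
Divide by 4: 657.5 / 4 = 164.375

164.375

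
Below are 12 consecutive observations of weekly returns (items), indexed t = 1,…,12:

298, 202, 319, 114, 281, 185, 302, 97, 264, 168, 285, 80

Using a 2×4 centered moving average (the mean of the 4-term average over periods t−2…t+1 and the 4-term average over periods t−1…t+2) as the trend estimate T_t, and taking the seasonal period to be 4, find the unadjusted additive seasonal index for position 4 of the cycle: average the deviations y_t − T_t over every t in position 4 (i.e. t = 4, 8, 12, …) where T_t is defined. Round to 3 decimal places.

Season position 4 occurs at t = 4, 8 (where T_t is defined).
t=4: T_4 = 226.87500; y_4 − T_4 = 114 − 226.87500 = -112.87500
t=8: T_8 = 209.87500; y_8 − T_8 = 97 − 209.87500 = -112.87500
Mean deviation: (-112.87500 + -112.87500) / 2 = -112.875

-112.875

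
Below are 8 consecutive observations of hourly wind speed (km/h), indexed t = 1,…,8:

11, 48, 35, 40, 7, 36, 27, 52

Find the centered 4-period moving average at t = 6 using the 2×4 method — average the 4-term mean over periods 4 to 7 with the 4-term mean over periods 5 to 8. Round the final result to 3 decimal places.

Sum over 4–7: 40 + 7 + 36 + 27 = 110
Sum over 5–8: 7 + 36 + 27 + 52 = 122
CMA at t=6 = (110 + 122) / (2·4) = 232 / 8 = 29.000

29.000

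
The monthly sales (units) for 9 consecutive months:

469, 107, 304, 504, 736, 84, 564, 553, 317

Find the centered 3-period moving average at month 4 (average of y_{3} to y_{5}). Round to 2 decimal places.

Sum of periods 3–5: 304 + 504 + 736 = 1544
Divide by 3: 1544 / 3 = 514.67

514.67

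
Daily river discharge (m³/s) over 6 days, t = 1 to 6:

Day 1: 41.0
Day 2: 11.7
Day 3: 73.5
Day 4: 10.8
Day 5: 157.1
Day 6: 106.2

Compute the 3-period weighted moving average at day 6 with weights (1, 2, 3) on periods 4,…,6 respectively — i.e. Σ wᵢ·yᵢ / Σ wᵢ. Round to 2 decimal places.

107.27

Weighted sum: 1·10.8 + 2·157.1 + 3·106.2 = 10.8 + 314.2 + 318.6 = 643.6
Weight total: 1 + 2 + 3 = 6
WMA = 643.6 / 6 = 107.27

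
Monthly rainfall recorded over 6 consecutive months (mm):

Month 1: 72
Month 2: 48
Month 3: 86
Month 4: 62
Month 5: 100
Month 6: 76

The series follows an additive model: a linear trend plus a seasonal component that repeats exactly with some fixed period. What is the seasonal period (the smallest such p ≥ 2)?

First differences y_{t+1} − y_t: -24, 38, -24, 38, -24, …
The difference pattern repeats every 2 terms and not for any smaller step, so p = 2.

2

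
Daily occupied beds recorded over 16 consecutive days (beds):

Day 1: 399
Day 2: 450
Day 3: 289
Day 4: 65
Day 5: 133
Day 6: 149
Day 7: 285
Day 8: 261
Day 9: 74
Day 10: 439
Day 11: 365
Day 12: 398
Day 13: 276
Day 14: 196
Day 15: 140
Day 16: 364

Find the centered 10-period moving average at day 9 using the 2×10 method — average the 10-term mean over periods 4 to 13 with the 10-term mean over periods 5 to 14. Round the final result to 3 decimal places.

251.050

Sum over 4–13: 65 + 133 + 149 + 285 + 261 + 74 + 439 + 365 + 398 + 276 = 2445
Sum over 5–14: 133 + 149 + 285 + 261 + 74 + 439 + 365 + 398 + 276 + 196 = 2576
CMA at t=9 = (2445 + 2576) / (2·10) = 5021 / 20 = 251.050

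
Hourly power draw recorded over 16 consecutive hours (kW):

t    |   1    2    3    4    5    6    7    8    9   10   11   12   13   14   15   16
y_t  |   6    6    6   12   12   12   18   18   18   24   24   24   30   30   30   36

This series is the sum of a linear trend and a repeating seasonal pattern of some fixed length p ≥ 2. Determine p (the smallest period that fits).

3

First differences y_{t+1} − y_t: 0, 0, 6, 0, 0, 6, 0, 0, …
The difference pattern repeats every 3 terms and not for any smaller step, so p = 3.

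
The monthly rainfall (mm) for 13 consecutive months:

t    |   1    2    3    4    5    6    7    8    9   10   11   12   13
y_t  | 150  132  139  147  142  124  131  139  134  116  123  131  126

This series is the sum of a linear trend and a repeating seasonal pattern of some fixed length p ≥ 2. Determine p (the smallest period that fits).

First differences y_{t+1} − y_t: -18, 7, 8, -5, -18, 7, 8, -5, -18, 7, …
The difference pattern repeats every 4 terms and not for any smaller step, so p = 4.

4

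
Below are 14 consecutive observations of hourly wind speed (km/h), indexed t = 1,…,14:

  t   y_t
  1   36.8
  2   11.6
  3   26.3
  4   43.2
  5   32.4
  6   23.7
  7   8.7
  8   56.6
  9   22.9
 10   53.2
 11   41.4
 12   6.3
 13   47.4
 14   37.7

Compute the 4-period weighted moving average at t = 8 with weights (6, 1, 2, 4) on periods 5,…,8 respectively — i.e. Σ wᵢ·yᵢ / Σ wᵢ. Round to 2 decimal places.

35.53

Weighted sum: 6·32.4 + 1·23.7 + 2·8.7 + 4·56.6 = 194.4 + 23.7 + 17.4 + 226.4 = 461.9
Weight total: 6 + 1 + 2 + 4 = 13
WMA = 461.9 / 13 = 35.53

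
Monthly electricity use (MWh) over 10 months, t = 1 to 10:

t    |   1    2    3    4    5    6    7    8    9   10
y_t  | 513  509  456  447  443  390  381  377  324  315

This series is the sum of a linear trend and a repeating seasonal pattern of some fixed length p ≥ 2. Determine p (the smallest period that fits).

3

First differences y_{t+1} − y_t: -4, -53, -9, -4, -53, -9, -4, -53, …
The difference pattern repeats every 3 terms and not for any smaller step, so p = 3.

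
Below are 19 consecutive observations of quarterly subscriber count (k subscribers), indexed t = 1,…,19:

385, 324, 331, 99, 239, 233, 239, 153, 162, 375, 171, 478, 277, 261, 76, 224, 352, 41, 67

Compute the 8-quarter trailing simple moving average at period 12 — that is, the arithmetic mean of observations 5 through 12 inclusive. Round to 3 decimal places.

Sum of periods 5–12: 239 + 233 + 239 + 153 + 162 + 375 + 171 + 478 = 2050
Divide by 8: 2050 / 8 = 256.250

256.250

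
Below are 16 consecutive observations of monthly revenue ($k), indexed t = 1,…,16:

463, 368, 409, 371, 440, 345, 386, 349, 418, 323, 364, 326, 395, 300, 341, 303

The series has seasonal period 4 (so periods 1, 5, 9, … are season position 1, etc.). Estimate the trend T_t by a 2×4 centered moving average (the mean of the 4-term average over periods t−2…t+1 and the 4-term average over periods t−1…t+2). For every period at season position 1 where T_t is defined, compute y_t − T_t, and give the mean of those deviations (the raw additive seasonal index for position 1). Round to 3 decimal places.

51.667

Season position 1 occurs at t = 5, 9, 13 (where T_t is defined).
t=5: T_5 = 388.37500; y_5 − T_5 = 440 − 388.37500 = 51.62500
t=9: T_9 = 366.25000; y_9 − T_9 = 418 − 366.25000 = 51.75000
t=13: T_13 = 343.37500; y_13 − T_13 = 395 − 343.37500 = 51.62500
Mean deviation: (51.62500 + 51.75000 + 51.62500) / 3 = 51.667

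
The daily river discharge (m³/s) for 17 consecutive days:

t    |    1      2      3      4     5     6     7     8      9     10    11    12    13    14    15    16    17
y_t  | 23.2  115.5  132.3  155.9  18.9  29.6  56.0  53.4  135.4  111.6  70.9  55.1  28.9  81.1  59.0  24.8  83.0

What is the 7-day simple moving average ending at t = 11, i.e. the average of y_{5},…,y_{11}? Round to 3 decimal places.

Sum of periods 5–11: 18.9 + 29.6 + 56.0 + 53.4 + 135.4 + 111.6 + 70.9 = 475.8
Divide by 7: 475.8 / 7 = 67.971

67.971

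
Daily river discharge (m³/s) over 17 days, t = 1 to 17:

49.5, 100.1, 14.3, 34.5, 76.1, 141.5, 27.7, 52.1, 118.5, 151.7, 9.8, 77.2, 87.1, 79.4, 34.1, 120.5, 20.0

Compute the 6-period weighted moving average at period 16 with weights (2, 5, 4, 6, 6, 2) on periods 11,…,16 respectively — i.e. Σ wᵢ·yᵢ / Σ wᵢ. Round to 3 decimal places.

Weighted sum: 2·9.8 + 5·77.2 + 4·87.1 + 6·79.4 + 6·34.1 + 2·120.5 = 19.6 + 386.0 + 348.4 + 476.4 + 204.6 + 241.0 = 1676.0
Weight total: 2 + 5 + 4 + 6 + 6 + 2 = 25
WMA = 1676.0 / 25 = 67.040

67.040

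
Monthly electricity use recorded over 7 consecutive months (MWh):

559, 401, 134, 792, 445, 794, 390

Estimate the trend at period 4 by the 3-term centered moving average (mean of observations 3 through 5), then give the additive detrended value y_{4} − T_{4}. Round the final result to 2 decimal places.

Trend T_4 = (134 + 792 + 445) / 3 = 1371/3 = 457.0000
Detrended value: 792 − 457.0000 = 335.00

335.00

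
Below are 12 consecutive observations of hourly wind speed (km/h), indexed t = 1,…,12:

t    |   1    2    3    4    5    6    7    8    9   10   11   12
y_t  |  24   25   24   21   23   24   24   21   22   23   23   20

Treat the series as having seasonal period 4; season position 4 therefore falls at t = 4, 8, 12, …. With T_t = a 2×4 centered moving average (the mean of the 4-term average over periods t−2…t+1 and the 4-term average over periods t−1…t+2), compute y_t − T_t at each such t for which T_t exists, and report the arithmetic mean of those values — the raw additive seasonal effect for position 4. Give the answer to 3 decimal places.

-1.875

Season position 4 occurs at t = 4, 8 (where T_t is defined).
t=4: T_4 = 23.12500; y_4 − T_4 = 21 − 23.12500 = -2.12500
t=8: T_8 = 22.62500; y_8 − T_8 = 21 − 22.62500 = -1.62500
Mean deviation: (-2.12500 + -1.62500) / 2 = -1.875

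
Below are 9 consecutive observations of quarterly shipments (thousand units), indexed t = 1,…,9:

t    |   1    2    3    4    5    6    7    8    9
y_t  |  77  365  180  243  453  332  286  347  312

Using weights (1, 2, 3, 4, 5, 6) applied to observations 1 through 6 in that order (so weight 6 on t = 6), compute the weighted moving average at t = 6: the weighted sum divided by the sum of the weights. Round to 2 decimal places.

313.14

Weighted sum: 1·77 + 2·365 + 3·180 + 4·243 + 5·453 + 6·332 = 77 + 730 + 540 + 972 + 2265 + 1992 = 6576
Weight total: 1 + 2 + 3 + 4 + 5 + 6 = 21
WMA = 6576 / 21 = 313.14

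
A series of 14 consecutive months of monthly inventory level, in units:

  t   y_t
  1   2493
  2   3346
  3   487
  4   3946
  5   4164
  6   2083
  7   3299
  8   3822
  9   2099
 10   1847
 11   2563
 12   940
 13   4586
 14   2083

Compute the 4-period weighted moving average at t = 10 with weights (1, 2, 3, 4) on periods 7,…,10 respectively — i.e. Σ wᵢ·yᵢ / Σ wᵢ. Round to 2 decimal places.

2462.80

Weighted sum: 1·3299 + 2·3822 + 3·2099 + 4·1847 = 3299 + 7644 + 6297 + 7388 = 24628
Weight total: 1 + 2 + 3 + 4 = 10
WMA = 24628 / 10 = 2462.80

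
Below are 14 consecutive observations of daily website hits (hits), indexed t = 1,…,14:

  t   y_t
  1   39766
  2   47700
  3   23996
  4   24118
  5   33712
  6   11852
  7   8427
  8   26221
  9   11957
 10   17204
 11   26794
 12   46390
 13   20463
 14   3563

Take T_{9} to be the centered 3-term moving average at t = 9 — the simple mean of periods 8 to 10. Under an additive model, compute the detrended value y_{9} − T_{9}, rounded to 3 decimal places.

Trend T_9 = (26221 + 11957 + 17204) / 3 = 55382/3 = 18460.66667
Detrended value: 11957 − 18460.66667 = -6503.667

-6503.667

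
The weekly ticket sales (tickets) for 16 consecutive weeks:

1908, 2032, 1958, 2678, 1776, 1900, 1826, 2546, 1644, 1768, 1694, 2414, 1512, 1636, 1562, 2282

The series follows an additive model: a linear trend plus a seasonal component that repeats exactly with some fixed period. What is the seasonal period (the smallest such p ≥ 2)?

4

First differences y_{t+1} − y_t: 124, -74, 720, -902, 124, -74, 720, -902, 124, -74, …
The difference pattern repeats every 4 terms and not for any smaller step, so p = 4.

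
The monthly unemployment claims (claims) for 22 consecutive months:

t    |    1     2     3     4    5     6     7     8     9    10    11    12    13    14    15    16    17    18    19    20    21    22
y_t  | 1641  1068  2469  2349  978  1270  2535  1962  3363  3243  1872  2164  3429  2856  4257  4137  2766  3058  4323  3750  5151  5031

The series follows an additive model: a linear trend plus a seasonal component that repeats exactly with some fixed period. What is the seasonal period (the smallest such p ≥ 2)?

6

First differences y_{t+1} − y_t: -573, 1401, -120, -1371, 292, 1265, -573, 1401, -120, -1371, 292, 1265, -573, 1401, …
The difference pattern repeats every 6 terms and not for any smaller step, so p = 6.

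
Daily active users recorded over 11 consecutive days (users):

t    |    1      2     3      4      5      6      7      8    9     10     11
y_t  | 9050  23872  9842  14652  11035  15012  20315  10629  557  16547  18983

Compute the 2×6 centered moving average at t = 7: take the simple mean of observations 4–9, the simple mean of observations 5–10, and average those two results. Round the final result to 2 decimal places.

12191.25

Sum over 4–9: 14652 + 11035 + 15012 + 20315 + 10629 + 557 = 72200
Sum over 5–10: 11035 + 15012 + 20315 + 10629 + 557 + 16547 = 74095
CMA at t=7 = (72200 + 74095) / (2·6) = 146295 / 12 = 12191.25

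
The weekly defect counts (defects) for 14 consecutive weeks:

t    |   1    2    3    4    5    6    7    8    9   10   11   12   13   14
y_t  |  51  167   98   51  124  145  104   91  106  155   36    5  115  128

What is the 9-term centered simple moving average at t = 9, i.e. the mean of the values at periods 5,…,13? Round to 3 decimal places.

97.889

Sum of periods 5–13: 124 + 145 + 104 + 91 + 106 + 155 + 36 + 5 + 115 = 881
Divide by 9: 881 / 9 = 97.889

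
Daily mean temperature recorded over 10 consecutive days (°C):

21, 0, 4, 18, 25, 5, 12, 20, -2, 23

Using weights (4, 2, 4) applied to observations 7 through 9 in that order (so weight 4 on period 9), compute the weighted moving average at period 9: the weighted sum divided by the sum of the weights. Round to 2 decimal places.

8.00

Weighted sum: 4·12 + 2·20 + 4·-2 = 48 + 40 + -8 = 80
Weight total: 4 + 2 + 4 = 10
WMA = 80 / 10 = 8.00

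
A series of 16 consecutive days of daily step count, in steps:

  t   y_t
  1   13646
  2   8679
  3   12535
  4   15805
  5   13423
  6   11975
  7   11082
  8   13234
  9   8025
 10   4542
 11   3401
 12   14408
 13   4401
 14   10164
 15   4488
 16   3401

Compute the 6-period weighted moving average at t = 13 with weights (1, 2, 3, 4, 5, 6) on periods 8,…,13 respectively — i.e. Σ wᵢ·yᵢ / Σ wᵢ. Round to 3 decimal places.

Weighted sum: 1·13234 + 2·8025 + 3·4542 + 4·3401 + 5·14408 + 6·4401 = 13234 + 16050 + 13626 + 13604 + 72040 + 26406 = 154960
Weight total: 1 + 2 + 3 + 4 + 5 + 6 = 21
WMA = 154960 / 21 = 7379.048

7379.048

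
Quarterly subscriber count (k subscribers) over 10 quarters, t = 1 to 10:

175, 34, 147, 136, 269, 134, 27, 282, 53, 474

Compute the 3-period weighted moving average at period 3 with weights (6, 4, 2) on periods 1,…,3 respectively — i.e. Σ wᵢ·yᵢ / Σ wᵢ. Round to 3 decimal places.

Weighted sum: 6·175 + 4·34 + 2·147 = 1050 + 136 + 294 = 1480
Weight total: 6 + 4 + 2 = 12
WMA = 1480 / 12 = 123.333

123.333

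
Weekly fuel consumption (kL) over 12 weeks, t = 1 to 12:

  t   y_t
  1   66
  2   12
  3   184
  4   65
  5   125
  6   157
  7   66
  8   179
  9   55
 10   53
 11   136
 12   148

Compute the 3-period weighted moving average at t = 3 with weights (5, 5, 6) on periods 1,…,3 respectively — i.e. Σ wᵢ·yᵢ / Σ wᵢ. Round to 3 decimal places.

Weighted sum: 5·66 + 5·12 + 6·184 = 330 + 60 + 1104 = 1494
Weight total: 5 + 5 + 6 = 16
WMA = 1494 / 16 = 93.375

93.375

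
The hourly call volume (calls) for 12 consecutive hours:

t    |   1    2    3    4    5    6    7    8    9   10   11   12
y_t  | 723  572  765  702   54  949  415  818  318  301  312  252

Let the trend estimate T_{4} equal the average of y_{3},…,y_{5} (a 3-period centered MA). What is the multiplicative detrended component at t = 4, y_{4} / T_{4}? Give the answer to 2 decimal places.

Trend T_4 = (765 + 702 + 54) / 3 = 1521/3 = 507.0000
Ratio to trend: 702 / 507.0000 = 1.38

1.38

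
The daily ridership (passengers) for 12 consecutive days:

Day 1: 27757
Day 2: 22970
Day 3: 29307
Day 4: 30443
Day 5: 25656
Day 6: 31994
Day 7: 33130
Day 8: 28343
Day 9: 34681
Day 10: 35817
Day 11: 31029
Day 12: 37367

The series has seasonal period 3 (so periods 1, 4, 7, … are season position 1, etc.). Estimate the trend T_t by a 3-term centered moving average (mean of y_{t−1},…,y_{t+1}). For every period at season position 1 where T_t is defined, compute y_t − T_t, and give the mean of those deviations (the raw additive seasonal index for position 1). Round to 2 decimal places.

Season position 1 occurs at t = 4, 7, 10 (where T_t is defined).
t=4: T_4 = 28468.6667; y_4 − T_4 = 30443 − 28468.6667 = 1974.3333
t=7: T_7 = 31155.6667; y_7 − T_7 = 33130 − 31155.6667 = 1974.3333
t=10: T_10 = 33842.3333; y_10 − T_10 = 35817 − 33842.3333 = 1974.6667
Mean deviation: (1974.3333 + 1974.3333 + 1974.6667) / 3 = 1974.44

1974.44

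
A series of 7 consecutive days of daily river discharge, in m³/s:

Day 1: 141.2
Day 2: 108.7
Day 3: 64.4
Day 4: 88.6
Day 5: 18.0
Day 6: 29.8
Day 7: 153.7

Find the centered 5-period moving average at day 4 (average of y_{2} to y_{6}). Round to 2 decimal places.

61.90

Sum of periods 2–6: 108.7 + 64.4 + 88.6 + 18.0 + 29.8 = 309.5
Divide by 5: 309.5 / 5 = 61.90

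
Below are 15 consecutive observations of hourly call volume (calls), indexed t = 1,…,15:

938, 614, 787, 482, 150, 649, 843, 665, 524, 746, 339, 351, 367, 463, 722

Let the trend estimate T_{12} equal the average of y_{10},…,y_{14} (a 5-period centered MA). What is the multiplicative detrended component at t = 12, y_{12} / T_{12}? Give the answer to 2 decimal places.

0.77

Trend T_12 = (746 + 339 + 351 + 367 + 463) / 5 = 2266/5 = 453.2000
Ratio to trend: 351 / 453.2000 = 0.77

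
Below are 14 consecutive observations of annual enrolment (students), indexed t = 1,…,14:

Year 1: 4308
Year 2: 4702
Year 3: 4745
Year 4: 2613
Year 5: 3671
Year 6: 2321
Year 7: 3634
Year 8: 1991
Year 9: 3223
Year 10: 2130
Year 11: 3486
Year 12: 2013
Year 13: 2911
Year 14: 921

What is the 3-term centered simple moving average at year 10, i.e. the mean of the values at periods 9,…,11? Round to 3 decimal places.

2946.333

Sum of periods 9–11: 3223 + 2130 + 3486 = 8839
Divide by 3: 8839 / 3 = 2946.333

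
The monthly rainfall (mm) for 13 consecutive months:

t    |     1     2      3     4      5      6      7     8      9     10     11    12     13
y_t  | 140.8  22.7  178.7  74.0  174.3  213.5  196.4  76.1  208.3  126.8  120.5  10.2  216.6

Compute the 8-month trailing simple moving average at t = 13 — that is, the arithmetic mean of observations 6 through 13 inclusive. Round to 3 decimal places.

Sum of periods 6–13: 213.5 + 196.4 + 76.1 + 208.3 + 126.8 + 120.5 + 10.2 + 216.6 = 1168.4
Divide by 8: 1168.4 / 8 = 146.050

146.050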